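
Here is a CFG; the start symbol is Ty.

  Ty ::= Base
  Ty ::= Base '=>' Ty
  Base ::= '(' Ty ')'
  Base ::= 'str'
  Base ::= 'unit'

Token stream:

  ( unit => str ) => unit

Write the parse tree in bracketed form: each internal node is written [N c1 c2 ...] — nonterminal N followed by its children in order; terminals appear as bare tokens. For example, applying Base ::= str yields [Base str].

Ty
Base => Ty
( Ty ) => Ty
( Base => Ty ) => Ty
( unit => Ty ) => Ty
( unit => Base ) => Ty
( unit => str ) => Ty
( unit => str ) => Base
( unit => str ) => unit

[Ty [Base ( [Ty [Base unit] => [Ty [Base str]]] )] => [Ty [Base unit]]]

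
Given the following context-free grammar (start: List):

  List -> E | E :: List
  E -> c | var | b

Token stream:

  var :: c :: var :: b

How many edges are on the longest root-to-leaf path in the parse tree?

[List [E var] :: [List [E c] :: [List [E var] :: [List [E b]]]]]

5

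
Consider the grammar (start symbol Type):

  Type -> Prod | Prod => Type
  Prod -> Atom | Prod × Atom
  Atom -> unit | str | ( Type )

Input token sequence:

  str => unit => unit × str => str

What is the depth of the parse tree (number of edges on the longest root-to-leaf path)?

6

[Type [Prod [Atom str]] => [Type [Prod [Atom unit]] => [Type [Prod [Prod [Atom unit]] × [Atom str]] => [Type [Prod [Atom str]]]]]]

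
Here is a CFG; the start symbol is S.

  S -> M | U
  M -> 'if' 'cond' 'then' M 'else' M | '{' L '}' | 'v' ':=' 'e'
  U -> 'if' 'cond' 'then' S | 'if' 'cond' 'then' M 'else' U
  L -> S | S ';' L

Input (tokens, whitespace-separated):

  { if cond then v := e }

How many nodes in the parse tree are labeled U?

[S [M { [L [S [U if cond then [S [M v := e]]]]] }]]

1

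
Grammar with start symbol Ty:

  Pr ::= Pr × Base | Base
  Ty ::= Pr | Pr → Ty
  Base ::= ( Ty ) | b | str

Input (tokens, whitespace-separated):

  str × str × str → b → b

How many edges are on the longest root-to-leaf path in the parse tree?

[Ty [Pr [Pr [Pr [Base str]] × [Base str]] × [Base str]] → [Ty [Pr [Base b]] → [Ty [Pr [Base b]]]]]

5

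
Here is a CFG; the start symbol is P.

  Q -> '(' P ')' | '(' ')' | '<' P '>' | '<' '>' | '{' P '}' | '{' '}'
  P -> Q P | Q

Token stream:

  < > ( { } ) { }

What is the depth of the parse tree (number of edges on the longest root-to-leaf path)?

[P [Q < >] [P [Q ( [P [Q { }]] )] [P [Q { }]]]]

5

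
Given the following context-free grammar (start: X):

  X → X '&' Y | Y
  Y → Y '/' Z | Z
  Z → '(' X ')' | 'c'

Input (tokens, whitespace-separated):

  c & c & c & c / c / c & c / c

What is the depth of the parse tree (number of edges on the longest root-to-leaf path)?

7

[X [X [X [X [X [Y [Z c]]] & [Y [Z c]]] & [Y [Z c]]] & [Y [Y [Y [Z c]] / [Z c]] / [Z c]]] & [Y [Y [Z c]] / [Z c]]]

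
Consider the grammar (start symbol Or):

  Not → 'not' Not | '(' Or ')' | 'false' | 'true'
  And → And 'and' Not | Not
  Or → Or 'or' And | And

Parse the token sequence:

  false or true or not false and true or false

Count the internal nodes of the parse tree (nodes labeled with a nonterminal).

15

[Or [Or [Or [Or [And [Not false]]] or [And [Not true]]] or [And [And [Not not [Not false]]] and [Not true]]] or [And [Not false]]]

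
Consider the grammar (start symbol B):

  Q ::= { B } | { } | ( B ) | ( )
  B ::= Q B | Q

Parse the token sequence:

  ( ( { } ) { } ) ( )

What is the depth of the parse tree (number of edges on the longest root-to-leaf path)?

[B [Q ( [B [Q ( [B [Q { }]] )] [B [Q { }]]] )] [B [Q ( )]]]

6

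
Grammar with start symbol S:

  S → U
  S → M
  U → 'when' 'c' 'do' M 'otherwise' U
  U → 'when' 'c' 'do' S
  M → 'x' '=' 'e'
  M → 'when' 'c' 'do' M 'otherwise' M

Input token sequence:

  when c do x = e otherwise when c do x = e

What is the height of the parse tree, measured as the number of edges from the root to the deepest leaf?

5

[S [U when c do [M x = e] otherwise [U when c do [S [M x = e]]]]]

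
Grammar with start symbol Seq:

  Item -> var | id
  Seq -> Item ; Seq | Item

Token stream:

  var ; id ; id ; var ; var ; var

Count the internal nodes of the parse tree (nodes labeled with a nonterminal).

12

[Seq [Item var] ; [Seq [Item id] ; [Seq [Item id] ; [Seq [Item var] ; [Seq [Item var] ; [Seq [Item var]]]]]]]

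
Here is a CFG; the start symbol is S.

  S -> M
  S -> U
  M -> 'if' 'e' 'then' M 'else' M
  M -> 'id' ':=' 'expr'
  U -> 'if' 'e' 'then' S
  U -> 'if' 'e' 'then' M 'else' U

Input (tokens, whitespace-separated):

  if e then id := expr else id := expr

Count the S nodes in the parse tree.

[S [M if e then [M id := expr] else [M id := expr]]]

1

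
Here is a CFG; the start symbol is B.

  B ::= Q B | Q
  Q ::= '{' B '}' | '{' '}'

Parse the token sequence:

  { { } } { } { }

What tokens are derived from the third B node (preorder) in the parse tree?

[B [Q { [B [Q { }]] }] [B [Q { }] [B [Q { }]]]]

{ } { }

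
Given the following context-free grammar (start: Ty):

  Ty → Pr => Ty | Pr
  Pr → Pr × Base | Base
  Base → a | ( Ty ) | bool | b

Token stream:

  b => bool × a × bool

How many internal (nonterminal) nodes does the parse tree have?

10

[Ty [Pr [Base b]] => [Ty [Pr [Pr [Pr [Base bool]] × [Base a]] × [Base bool]]]]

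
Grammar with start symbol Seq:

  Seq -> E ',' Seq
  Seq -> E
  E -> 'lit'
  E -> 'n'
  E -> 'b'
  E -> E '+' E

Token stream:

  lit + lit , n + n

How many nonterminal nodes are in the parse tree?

[Seq [E [E lit] + [E lit]] , [Seq [E [E n] + [E n]]]]

8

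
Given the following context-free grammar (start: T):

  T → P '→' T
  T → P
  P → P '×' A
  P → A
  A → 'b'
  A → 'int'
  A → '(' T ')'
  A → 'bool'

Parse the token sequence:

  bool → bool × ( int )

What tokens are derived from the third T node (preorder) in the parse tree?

[T [P [A bool]] → [T [P [P [A bool]] × [A ( [T [P [A int]]] )]]]]

int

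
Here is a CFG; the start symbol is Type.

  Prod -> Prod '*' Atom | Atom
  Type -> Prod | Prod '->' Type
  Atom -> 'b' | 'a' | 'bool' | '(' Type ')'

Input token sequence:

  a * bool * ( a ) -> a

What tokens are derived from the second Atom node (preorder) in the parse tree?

[Type [Prod [Prod [Prod [Atom a]] * [Atom bool]] * [Atom ( [Type [Prod [Atom a]]] )]] -> [Type [Prod [Atom a]]]]

bool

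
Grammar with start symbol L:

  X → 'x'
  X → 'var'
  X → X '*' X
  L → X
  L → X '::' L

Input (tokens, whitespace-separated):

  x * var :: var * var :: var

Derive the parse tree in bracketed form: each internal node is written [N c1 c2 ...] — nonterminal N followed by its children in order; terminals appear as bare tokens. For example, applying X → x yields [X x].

[L [X [X x] * [X var]] :: [L [X [X var] * [X var]] :: [L [X var]]]]

L
X :: L
X * X :: L
x * X :: L
x * var :: L
x * var :: X :: L
x * var :: X * X :: L
x * var :: var * X :: L
x * var :: var * var :: L
x * var :: var * var :: X
x * var :: var * var :: var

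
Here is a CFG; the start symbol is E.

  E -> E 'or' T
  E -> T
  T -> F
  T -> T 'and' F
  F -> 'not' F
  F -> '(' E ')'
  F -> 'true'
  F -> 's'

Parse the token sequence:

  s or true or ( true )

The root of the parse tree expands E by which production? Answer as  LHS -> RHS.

E -> E 'or' T

[E [E [E [T [F s]]] or [T [F true]]] or [T [F ( [E [T [F true]]] )]]]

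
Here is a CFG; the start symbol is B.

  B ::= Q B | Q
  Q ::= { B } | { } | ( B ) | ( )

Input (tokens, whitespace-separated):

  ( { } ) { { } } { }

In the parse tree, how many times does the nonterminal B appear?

5

[B [Q ( [B [Q { }]] )] [B [Q { [B [Q { }]] }] [B [Q { }]]]]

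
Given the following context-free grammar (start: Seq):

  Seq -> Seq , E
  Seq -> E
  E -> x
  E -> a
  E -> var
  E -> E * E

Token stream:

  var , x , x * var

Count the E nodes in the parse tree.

5

[Seq [Seq [Seq [E var]] , [E x]] , [E [E x] * [E var]]]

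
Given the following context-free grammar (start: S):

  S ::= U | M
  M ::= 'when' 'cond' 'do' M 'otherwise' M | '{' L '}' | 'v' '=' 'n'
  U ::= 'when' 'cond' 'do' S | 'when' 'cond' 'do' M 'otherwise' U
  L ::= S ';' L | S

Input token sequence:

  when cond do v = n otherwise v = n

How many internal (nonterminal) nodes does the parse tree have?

4

[S [M when cond do [M v = n] otherwise [M v = n]]]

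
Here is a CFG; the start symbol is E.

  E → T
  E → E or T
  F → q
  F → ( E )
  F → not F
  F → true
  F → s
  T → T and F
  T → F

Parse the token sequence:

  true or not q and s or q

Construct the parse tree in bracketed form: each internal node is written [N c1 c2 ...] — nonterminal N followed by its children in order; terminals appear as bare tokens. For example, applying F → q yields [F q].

E
E or T
E or T or T
T or T or T
F or T or T
true or T or T
true or T and F or T
true or F and F or T
true or not F and F or T
true or not q and F or T
true or not q and s or T
true or not q and s or F
true or not q and s or q

[E [E [E [T [F true]]] or [T [T [F not [F q]]] and [F s]]] or [T [F q]]]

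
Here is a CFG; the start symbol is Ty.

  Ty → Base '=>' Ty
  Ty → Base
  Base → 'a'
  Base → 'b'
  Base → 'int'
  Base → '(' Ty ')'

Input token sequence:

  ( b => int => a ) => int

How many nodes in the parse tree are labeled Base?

[Ty [Base ( [Ty [Base b] => [Ty [Base int] => [Ty [Base a]]]] )] => [Ty [Base int]]]

5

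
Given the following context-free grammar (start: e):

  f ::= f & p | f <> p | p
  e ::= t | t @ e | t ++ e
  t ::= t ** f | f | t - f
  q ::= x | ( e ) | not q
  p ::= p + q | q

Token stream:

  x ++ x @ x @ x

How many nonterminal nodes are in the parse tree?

[e [t [f [p [q x]]]] ++ [e [t [f [p [q x]]]] @ [e [t [f [p [q x]]]] @ [e [t [f [p [q x]]]]]]]]

20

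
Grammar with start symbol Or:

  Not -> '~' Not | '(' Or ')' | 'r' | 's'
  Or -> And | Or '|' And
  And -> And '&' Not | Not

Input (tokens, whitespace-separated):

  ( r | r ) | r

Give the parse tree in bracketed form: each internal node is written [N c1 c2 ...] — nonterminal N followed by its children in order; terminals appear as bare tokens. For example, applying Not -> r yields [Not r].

[Or [Or [And [Not ( [Or [Or [And [Not r]]] | [And [Not r]]] )]]] | [And [Not r]]]

Or
Or | And
And | And
Not | And
( Or ) | And
( Or | And ) | And
( And | And ) | And
( Not | And ) | And
( r | And ) | And
( r | Not ) | And
( r | r ) | And
( r | r ) | Not
( r | r ) | r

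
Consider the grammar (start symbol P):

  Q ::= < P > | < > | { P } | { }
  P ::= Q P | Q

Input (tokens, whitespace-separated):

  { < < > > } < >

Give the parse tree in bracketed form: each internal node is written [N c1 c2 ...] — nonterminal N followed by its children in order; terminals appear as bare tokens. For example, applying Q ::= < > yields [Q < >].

P
Q P
{ P } P
{ Q } P
{ < P > } P
{ < Q > } P
{ < < > > } P
{ < < > > } Q
{ < < > > } < >

[P [Q { [P [Q < [P [Q < >]] >]] }] [P [Q < >]]]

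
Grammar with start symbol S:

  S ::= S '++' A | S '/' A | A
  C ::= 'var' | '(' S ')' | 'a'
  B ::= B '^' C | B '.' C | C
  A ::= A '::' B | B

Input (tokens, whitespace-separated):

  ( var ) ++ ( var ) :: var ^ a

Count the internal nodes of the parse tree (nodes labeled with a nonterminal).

21

[S [S [A [B [C ( [S [A [B [C var]]]] )]]]] ++ [A [A [B [C ( [S [A [B [C var]]]] )]]] :: [B [B [C var]] ^ [C a]]]]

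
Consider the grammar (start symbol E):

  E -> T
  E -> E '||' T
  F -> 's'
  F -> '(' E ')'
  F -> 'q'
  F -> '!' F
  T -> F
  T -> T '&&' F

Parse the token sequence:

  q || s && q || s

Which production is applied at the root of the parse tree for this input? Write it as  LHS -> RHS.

E -> E '||' T

[E [E [E [T [F q]]] || [T [T [F s]] && [F q]]] || [T [F s]]]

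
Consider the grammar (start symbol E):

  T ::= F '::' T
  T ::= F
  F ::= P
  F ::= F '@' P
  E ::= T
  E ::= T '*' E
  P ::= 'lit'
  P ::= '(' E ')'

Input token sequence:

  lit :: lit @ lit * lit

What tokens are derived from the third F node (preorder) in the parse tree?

lit

[E [T [F [P lit]] :: [T [F [F [P lit]] @ [P lit]]]] * [E [T [F [P lit]]]]]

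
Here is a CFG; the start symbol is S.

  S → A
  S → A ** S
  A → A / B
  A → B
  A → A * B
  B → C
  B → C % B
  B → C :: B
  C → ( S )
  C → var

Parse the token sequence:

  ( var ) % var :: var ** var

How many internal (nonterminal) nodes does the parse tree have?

[S [A [B [C ( [S [A [B [C var]]]] )] % [B [C var] :: [B [C var]]]]] ** [S [A [B [C var]]]]]

16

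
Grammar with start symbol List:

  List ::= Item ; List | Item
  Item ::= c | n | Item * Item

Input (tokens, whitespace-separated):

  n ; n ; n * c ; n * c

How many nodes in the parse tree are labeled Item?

8

[List [Item n] ; [List [Item n] ; [List [Item [Item n] * [Item c]] ; [List [Item [Item n] * [Item c]]]]]]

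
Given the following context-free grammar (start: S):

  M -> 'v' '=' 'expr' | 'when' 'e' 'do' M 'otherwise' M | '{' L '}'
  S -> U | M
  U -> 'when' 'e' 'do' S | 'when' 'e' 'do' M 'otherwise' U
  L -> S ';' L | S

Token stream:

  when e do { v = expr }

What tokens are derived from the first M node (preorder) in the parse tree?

{ v = expr }

[S [U when e do [S [M { [L [S [M v = expr]]] }]]]]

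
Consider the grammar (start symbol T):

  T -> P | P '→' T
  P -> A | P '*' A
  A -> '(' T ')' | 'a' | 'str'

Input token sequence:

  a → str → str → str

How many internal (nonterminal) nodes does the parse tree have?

12

[T [P [A a]] → [T [P [A str]] → [T [P [A str]] → [T [P [A str]]]]]]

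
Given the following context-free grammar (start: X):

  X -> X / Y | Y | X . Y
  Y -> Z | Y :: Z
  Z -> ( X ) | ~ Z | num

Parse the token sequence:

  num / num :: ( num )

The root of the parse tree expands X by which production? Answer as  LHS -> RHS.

X -> X / Y

[X [X [Y [Z num]]] / [Y [Y [Z num]] :: [Z ( [X [Y [Z num]]] )]]]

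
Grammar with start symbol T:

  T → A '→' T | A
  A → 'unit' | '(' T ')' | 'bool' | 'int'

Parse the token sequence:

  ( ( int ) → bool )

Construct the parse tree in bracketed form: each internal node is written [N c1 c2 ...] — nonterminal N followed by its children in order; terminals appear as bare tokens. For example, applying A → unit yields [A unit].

[T [A ( [T [A ( [T [A int]] )] → [T [A bool]]] )]]

T
A
( T )
( A → T )
( ( T ) → T )
( ( A ) → T )
( ( int ) → T )
( ( int ) → A )
( ( int ) → bool )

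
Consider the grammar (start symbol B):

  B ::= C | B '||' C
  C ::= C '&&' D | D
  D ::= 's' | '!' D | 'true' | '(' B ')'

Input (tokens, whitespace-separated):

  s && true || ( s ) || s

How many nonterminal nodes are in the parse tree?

[B [B [B [C [C [D s]] && [D true]]] || [C [D ( [B [C [D s]]] )]]] || [C [D s]]]

14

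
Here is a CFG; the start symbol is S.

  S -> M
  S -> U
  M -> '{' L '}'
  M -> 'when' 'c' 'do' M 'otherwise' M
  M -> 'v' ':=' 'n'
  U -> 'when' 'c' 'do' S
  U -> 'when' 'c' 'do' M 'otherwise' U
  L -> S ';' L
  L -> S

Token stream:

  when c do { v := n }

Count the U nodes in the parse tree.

1

[S [U when c do [S [M { [L [S [M v := n]]] }]]]]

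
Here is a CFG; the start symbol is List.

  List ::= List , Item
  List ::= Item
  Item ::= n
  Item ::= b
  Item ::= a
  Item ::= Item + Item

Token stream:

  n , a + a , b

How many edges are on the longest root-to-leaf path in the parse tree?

[List [List [List [Item n]] , [Item [Item a] + [Item a]]] , [Item b]]

4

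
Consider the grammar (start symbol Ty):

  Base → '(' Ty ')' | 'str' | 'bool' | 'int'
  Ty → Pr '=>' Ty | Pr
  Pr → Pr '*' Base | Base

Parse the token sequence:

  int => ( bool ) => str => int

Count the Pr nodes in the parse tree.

[Ty [Pr [Base int]] => [Ty [Pr [Base ( [Ty [Pr [Base bool]]] )]] => [Ty [Pr [Base str]] => [Ty [Pr [Base int]]]]]]

5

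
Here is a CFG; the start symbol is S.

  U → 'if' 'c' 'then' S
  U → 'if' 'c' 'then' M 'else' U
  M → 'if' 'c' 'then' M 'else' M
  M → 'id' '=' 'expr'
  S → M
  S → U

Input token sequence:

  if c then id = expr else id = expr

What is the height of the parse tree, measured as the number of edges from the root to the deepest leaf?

3

[S [M if c then [M id = expr] else [M id = expr]]]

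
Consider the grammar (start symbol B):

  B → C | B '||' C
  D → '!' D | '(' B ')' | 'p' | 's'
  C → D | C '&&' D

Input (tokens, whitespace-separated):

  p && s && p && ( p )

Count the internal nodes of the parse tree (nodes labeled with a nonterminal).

[B [C [C [C [C [D p]] && [D s]] && [D p]] && [D ( [B [C [D p]]] )]]]

12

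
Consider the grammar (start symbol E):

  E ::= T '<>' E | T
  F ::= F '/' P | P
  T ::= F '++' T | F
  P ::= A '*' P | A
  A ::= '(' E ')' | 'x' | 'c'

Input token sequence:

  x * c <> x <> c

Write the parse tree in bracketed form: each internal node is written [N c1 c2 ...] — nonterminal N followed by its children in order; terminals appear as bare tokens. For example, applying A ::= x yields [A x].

[E [T [F [P [A x] * [P [A c]]]]] <> [E [T [F [P [A x]]]] <> [E [T [F [P [A c]]]]]]]

E
T <> E
F <> E
P <> E
A * P <> E
x * P <> E
x * A <> E
x * c <> E
x * c <> T <> E
x * c <> F <> E
x * c <> P <> E
x * c <> A <> E
x * c <> x <> E
x * c <> x <> T
x * c <> x <> F
x * c <> x <> P
x * c <> x <> A
x * c <> x <> c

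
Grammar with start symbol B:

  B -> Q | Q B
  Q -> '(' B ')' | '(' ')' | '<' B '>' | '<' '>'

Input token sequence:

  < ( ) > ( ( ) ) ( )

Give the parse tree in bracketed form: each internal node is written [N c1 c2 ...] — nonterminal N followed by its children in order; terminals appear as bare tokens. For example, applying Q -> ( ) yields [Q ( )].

[B [Q < [B [Q ( )]] >] [B [Q ( [B [Q ( )]] )] [B [Q ( )]]]]

B
Q B
< B > B
< Q > B
< ( ) > B
< ( ) > Q B
< ( ) > ( B ) B
< ( ) > ( Q ) B
< ( ) > ( ( ) ) B
< ( ) > ( ( ) ) Q
< ( ) > ( ( ) ) ( )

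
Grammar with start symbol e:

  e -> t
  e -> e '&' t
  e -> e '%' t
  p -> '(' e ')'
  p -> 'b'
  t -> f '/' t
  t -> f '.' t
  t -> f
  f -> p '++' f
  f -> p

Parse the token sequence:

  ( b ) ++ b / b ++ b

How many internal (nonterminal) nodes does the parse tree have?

[e [t [f [p ( [e [t [f [p b]]]] )] ++ [f [p b]]] / [t [f [p b] ++ [f [p b]]]]]]

15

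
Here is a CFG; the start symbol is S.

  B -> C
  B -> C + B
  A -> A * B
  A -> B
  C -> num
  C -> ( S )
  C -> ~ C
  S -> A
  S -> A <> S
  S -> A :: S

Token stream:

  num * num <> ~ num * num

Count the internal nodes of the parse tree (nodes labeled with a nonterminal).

15

[S [A [A [B [C num]]] * [B [C num]]] <> [S [A [A [B [C ~ [C num]]]] * [B [C num]]]]]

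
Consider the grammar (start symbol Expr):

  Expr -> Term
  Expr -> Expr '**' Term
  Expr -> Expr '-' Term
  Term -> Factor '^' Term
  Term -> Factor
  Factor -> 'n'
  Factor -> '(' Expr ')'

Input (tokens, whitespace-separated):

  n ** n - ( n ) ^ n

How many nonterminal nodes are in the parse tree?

[Expr [Expr [Expr [Term [Factor n]]] ** [Term [Factor n]]] - [Term [Factor ( [Expr [Term [Factor n]]] )] ^ [Term [Factor n]]]]

14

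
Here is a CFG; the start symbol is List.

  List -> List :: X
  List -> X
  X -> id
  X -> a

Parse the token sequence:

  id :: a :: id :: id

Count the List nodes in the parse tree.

4

[List [List [List [List [X id]] :: [X a]] :: [X id]] :: [X id]]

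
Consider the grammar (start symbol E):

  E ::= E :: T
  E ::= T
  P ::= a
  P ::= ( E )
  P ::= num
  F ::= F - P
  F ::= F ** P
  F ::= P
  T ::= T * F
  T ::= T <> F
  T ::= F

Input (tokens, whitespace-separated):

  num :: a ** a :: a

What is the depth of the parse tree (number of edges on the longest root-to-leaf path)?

[E [E [E [T [F [P num]]]] :: [T [F [F [P a]] ** [P a]]]] :: [T [F [P a]]]]

6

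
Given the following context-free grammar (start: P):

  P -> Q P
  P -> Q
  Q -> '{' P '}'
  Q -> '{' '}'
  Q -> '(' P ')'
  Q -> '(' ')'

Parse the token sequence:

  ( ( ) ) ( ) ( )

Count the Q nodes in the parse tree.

4

[P [Q ( [P [Q ( )]] )] [P [Q ( )] [P [Q ( )]]]]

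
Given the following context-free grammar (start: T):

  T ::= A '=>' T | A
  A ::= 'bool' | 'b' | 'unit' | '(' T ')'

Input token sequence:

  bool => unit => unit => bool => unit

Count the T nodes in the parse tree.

5

[T [A bool] => [T [A unit] => [T [A unit] => [T [A bool] => [T [A unit]]]]]]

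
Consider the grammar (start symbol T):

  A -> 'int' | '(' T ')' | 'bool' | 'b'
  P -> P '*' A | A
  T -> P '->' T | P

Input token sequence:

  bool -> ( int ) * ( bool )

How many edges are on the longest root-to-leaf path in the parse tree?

[T [P [A bool]] -> [T [P [P [A ( [T [P [A int]]] )]] * [A ( [T [P [A bool]]] )]]]]

8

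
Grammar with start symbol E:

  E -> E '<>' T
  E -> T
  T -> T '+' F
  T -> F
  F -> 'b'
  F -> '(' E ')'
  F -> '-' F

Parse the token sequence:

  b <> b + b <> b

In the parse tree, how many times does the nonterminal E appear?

[E [E [E [T [F b]]] <> [T [T [F b]] + [F b]]] <> [T [F b]]]

3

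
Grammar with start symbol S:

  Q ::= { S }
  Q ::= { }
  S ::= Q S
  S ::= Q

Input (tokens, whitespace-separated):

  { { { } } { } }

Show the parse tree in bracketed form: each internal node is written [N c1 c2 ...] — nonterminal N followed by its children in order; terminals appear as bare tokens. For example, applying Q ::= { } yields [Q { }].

S
Q
{ S }
{ Q S }
{ { S } S }
{ { Q } S }
{ { { } } S }
{ { { } } Q }
{ { { } } { } }

[S [Q { [S [Q { [S [Q { }]] }] [S [Q { }]]] }]]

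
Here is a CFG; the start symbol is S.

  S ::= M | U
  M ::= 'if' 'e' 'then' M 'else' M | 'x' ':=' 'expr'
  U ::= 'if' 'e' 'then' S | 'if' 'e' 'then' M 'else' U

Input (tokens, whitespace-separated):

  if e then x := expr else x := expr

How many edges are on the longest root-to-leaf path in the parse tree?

3

[S [M if e then [M x := expr] else [M x := expr]]]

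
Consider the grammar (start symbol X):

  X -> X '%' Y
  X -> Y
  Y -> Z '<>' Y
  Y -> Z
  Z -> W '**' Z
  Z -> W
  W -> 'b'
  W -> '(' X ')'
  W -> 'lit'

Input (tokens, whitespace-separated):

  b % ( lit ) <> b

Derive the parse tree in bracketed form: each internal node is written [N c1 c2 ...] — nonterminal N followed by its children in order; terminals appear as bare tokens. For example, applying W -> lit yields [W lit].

X
X % Y
Y % Y
Z % Y
W % Y
b % Y
b % Z <> Y
b % W <> Y
b % ( X ) <> Y
b % ( Y ) <> Y
b % ( Z ) <> Y
b % ( W ) <> Y
b % ( lit ) <> Y
b % ( lit ) <> Z
b % ( lit ) <> W
b % ( lit ) <> b

[X [X [Y [Z [W b]]]] % [Y [Z [W ( [X [Y [Z [W lit]]]] )]] <> [Y [Z [W b]]]]]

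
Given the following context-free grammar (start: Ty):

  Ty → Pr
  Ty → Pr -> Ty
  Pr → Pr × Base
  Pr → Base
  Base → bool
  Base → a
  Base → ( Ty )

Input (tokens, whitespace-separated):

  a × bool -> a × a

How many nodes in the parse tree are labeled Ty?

2

[Ty [Pr [Pr [Base a]] × [Base bool]] -> [Ty [Pr [Pr [Base a]] × [Base a]]]]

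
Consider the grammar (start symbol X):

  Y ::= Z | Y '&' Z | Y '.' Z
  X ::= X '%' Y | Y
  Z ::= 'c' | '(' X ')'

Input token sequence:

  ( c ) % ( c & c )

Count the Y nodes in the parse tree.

[X [X [Y [Z ( [X [Y [Z c]]] )]]] % [Y [Z ( [X [Y [Y [Z c]] & [Z c]]] )]]]

5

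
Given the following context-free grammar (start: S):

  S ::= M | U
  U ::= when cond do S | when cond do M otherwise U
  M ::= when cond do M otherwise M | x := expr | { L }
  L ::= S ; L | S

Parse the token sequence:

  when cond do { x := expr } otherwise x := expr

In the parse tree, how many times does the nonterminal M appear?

4

[S [M when cond do [M { [L [S [M x := expr]]] }] otherwise [M x := expr]]]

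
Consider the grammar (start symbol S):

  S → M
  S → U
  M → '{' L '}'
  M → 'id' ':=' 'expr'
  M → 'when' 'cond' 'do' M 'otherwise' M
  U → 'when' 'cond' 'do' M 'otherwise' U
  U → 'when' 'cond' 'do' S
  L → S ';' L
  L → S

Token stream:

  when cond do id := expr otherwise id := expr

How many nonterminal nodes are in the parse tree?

[S [M when cond do [M id := expr] otherwise [M id := expr]]]

4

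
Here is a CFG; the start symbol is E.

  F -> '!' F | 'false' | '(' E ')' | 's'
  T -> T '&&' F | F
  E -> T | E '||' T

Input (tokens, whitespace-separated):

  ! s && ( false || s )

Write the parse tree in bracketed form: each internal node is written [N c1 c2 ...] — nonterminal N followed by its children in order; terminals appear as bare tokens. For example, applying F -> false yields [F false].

E
T
T && F
F && F
! F && F
! s && F
! s && ( E )
! s && ( E || T )
! s && ( T || T )
! s && ( F || T )
! s && ( false || T )
! s && ( false || F )
! s && ( false || s )

[E [T [T [F ! [F s]]] && [F ( [E [E [T [F false]]] || [T [F s]]] )]]]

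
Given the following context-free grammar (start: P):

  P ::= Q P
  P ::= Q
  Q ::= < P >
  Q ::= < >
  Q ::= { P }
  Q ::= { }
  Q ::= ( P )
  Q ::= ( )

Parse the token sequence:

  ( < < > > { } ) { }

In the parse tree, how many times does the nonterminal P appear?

5

[P [Q ( [P [Q < [P [Q < >]] >] [P [Q { }]]] )] [P [Q { }]]]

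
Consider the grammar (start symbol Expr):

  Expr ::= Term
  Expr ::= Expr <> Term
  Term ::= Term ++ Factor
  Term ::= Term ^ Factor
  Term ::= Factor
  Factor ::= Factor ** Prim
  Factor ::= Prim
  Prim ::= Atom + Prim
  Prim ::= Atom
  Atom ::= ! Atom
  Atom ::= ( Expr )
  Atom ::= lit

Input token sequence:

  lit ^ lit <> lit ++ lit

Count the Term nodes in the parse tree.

[Expr [Expr [Term [Term [Factor [Prim [Atom lit]]]] ^ [Factor [Prim [Atom lit]]]]] <> [Term [Term [Factor [Prim [Atom lit]]]] ++ [Factor [Prim [Atom lit]]]]]

4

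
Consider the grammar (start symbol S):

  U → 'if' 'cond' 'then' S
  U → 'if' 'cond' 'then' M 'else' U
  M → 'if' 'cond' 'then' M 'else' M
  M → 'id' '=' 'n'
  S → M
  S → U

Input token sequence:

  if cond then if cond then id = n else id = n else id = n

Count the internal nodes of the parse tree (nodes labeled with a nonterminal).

6

[S [M if cond then [M if cond then [M id = n] else [M id = n]] else [M id = n]]]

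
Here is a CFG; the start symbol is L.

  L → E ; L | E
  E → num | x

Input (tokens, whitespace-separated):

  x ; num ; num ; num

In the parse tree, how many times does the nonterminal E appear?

4

[L [E x] ; [L [E num] ; [L [E num] ; [L [E num]]]]]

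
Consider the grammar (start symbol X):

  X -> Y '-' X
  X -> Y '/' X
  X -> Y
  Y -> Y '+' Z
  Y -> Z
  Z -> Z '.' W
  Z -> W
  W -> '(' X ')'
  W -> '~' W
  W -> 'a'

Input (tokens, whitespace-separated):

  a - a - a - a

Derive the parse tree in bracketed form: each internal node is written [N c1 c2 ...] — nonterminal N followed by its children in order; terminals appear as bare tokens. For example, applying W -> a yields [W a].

X
Y - X
Z - X
W - X
a - X
a - Y - X
a - Z - X
a - W - X
a - a - X
a - a - Y - X
a - a - Z - X
a - a - W - X
a - a - a - X
a - a - a - Y
a - a - a - Z
a - a - a - W
a - a - a - a

[X [Y [Z [W a]]] - [X [Y [Z [W a]]] - [X [Y [Z [W a]]] - [X [Y [Z [W a]]]]]]]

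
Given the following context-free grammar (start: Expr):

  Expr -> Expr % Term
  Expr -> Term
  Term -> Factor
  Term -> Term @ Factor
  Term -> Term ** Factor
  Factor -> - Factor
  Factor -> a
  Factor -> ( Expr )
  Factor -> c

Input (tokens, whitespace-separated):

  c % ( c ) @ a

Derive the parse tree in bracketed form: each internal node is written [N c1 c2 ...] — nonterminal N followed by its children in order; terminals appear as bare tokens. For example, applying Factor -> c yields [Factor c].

Expr
Expr % Term
Term % Term
Factor % Term
c % Term
c % Term @ Factor
c % Factor @ Factor
c % ( Expr ) @ Factor
c % ( Term ) @ Factor
c % ( Factor ) @ Factor
c % ( c ) @ Factor
c % ( c ) @ a

[Expr [Expr [Term [Factor c]]] % [Term [Term [Factor ( [Expr [Term [Factor c]]] )]] @ [Factor a]]]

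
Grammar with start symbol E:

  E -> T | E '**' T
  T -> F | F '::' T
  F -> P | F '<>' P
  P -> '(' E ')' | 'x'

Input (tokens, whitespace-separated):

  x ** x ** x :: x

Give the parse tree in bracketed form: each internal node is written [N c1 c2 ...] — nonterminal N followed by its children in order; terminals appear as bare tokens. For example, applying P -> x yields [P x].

E
E ** T
E ** T ** T
T ** T ** T
F ** T ** T
P ** T ** T
x ** T ** T
x ** F ** T
x ** P ** T
x ** x ** T
x ** x ** F :: T
x ** x ** P :: T
x ** x ** x :: T
x ** x ** x :: F
x ** x ** x :: P
x ** x ** x :: x

[E [E [E [T [F [P x]]]] ** [T [F [P x]]]] ** [T [F [P x]] :: [T [F [P x]]]]]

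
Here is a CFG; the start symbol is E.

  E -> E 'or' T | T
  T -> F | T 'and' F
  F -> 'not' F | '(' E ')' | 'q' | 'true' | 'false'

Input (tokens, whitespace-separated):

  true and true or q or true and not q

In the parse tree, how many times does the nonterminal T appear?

5

[E [E [E [T [T [F true]] and [F true]]] or [T [F q]]] or [T [T [F true]] and [F not [F q]]]]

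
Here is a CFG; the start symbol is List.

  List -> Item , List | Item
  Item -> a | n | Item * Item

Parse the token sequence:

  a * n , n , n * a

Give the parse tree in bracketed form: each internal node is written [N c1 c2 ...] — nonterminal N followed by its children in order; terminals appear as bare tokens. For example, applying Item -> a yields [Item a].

List
Item , List
Item * Item , List
a * Item , List
a * n , List
a * n , Item , List
a * n , n , List
a * n , n , Item
a * n , n , Item * Item
a * n , n , n * Item
a * n , n , n * a

[List [Item [Item a] * [Item n]] , [List [Item n] , [List [Item [Item n] * [Item a]]]]]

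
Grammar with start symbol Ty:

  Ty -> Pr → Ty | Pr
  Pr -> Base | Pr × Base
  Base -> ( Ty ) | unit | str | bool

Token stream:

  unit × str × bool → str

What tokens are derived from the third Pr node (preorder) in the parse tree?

unit

[Ty [Pr [Pr [Pr [Base unit]] × [Base str]] × [Base bool]] → [Ty [Pr [Base str]]]]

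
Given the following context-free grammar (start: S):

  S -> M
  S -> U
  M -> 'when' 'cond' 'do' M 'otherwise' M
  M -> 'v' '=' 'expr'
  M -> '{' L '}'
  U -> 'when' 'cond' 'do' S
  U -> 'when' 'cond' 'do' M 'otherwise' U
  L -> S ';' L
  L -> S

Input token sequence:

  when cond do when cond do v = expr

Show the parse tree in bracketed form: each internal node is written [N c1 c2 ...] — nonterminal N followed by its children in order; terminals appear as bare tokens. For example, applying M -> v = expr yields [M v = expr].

[S [U when cond do [S [U when cond do [S [M v = expr]]]]]]

S
U
when cond do S
when cond do U
when cond do when cond do S
when cond do when cond do M
when cond do when cond do v = expr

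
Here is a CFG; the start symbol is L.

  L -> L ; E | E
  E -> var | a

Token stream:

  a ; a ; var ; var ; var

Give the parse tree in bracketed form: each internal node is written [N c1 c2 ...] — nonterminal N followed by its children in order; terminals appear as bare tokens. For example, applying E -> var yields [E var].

L
L ; E
L ; E ; E
L ; E ; E ; E
L ; E ; E ; E ; E
E ; E ; E ; E ; E
a ; E ; E ; E ; E
a ; a ; E ; E ; E
a ; a ; var ; E ; E
a ; a ; var ; var ; E
a ; a ; var ; var ; var

[L [L [L [L [L [E a]] ; [E a]] ; [E var]] ; [E var]] ; [E var]]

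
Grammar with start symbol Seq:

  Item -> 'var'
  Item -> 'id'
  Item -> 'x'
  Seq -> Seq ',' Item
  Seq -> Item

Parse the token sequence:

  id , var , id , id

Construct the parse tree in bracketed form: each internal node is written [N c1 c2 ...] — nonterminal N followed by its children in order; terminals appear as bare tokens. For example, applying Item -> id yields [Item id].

Seq
Seq , Item
Seq , Item , Item
Seq , Item , Item , Item
Item , Item , Item , Item
id , Item , Item , Item
id , var , Item , Item
id , var , id , Item
id , var , id , id

[Seq [Seq [Seq [Seq [Item id]] , [Item var]] , [Item id]] , [Item id]]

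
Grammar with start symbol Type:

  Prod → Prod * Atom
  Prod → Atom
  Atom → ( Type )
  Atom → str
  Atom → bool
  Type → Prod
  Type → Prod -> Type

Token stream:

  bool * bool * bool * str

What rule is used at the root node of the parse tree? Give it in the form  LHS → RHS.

[Type [Prod [Prod [Prod [Prod [Atom bool]] * [Atom bool]] * [Atom bool]] * [Atom str]]]

Type → Prod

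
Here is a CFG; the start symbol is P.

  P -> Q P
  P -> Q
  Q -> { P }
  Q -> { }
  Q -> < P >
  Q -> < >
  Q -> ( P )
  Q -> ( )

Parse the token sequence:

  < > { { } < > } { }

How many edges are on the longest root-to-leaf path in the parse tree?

[P [Q < >] [P [Q { [P [Q { }] [P [Q < >]]] }] [P [Q { }]]]]

6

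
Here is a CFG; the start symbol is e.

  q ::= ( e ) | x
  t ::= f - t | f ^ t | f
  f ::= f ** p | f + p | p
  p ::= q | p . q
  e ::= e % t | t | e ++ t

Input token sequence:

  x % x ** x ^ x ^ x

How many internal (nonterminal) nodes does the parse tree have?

[e [e [t [f [p [q x]]]]] % [t [f [f [p [q x]]] ** [p [q x]]] ^ [t [f [p [q x]]] ^ [t [f [p [q x]]]]]]]

21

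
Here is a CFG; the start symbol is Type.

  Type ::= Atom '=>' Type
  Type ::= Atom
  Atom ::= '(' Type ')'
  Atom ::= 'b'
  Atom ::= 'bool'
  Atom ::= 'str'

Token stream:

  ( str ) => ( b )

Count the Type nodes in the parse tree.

4

[Type [Atom ( [Type [Atom str]] )] => [Type [Atom ( [Type [Atom b]] )]]]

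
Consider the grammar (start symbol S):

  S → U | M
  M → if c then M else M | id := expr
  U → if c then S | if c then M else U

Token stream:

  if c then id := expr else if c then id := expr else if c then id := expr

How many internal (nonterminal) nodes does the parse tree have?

[S [U if c then [M id := expr] else [U if c then [M id := expr] else [U if c then [S [M id := expr]]]]]]

8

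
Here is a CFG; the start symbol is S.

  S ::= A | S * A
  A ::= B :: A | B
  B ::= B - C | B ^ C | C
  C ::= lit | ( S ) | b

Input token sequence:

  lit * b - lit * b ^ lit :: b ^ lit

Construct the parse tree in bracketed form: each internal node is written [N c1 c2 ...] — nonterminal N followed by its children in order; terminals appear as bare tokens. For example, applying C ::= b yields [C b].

[S [S [S [A [B [C lit]]]] * [A [B [B [C b]] - [C lit]]]] * [A [B [B [C b]] ^ [C lit]] :: [A [B [B [C b]] ^ [C lit]]]]]

S
S * A
S * A * A
A * A * A
B * A * A
C * A * A
lit * A * A
lit * B * A
lit * B - C * A
lit * C - C * A
lit * b - C * A
lit * b - lit * A
lit * b - lit * B :: A
lit * b - lit * B ^ C :: A
lit * b - lit * C ^ C :: A
lit * b - lit * b ^ C :: A
lit * b - lit * b ^ lit :: A
lit * b - lit * b ^ lit :: B
lit * b - lit * b ^ lit :: B ^ C
lit * b - lit * b ^ lit :: C ^ C
lit * b - lit * b ^ lit :: b ^ C
lit * b - lit * b ^ lit :: b ^ lit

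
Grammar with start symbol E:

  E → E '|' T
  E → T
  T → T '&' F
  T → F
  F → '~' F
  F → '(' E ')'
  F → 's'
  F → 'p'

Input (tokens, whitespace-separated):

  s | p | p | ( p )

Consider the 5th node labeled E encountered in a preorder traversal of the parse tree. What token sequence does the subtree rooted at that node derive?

[E [E [E [E [T [F s]]] | [T [F p]]] | [T [F p]]] | [T [F ( [E [T [F p]]] )]]]

p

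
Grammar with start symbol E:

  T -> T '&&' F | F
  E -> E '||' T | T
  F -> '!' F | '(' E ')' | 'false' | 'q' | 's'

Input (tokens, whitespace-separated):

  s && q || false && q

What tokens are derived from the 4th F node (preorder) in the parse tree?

[E [E [T [T [F s]] && [F q]]] || [T [T [F false]] && [F q]]]

q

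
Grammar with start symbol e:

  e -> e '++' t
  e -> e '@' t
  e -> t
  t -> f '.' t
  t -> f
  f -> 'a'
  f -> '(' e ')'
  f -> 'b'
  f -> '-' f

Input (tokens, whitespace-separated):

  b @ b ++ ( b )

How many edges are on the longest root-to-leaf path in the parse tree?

6

[e [e [e [t [f b]]] @ [t [f b]]] ++ [t [f ( [e [t [f b]]] )]]]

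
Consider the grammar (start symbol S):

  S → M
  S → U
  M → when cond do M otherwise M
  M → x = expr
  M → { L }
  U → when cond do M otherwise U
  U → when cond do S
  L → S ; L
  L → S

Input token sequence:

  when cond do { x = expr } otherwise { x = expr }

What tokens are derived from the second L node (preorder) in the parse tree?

[S [M when cond do [M { [L [S [M x = expr]]] }] otherwise [M { [L [S [M x = expr]]] }]]]

x = expr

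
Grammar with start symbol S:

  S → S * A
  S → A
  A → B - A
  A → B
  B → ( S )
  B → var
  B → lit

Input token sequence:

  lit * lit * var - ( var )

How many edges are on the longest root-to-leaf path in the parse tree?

7

[S [S [S [A [B lit]]] * [A [B lit]]] * [A [B var] - [A [B ( [S [A [B var]]] )]]]]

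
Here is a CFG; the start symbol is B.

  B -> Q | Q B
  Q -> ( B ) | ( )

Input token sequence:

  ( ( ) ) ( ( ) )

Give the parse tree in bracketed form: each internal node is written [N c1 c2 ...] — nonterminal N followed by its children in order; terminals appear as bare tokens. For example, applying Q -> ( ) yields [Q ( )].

[B [Q ( [B [Q ( )]] )] [B [Q ( [B [Q ( )]] )]]]

B
Q B
( B ) B
( Q ) B
( ( ) ) B
( ( ) ) Q
( ( ) ) ( B )
( ( ) ) ( Q )
( ( ) ) ( ( ) )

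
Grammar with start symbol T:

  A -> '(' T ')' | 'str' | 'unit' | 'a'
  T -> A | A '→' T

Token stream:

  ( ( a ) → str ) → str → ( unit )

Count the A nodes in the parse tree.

7

[T [A ( [T [A ( [T [A a]] )] → [T [A str]]] )] → [T [A str] → [T [A ( [T [A unit]] )]]]]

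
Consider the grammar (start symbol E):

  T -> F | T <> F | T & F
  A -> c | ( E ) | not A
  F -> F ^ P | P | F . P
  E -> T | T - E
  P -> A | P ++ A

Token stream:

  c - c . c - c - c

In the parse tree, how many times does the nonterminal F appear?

[E [T [F [P [A c]]]] - [E [T [F [F [P [A c]]] . [P [A c]]]] - [E [T [F [P [A c]]]] - [E [T [F [P [A c]]]]]]]]

5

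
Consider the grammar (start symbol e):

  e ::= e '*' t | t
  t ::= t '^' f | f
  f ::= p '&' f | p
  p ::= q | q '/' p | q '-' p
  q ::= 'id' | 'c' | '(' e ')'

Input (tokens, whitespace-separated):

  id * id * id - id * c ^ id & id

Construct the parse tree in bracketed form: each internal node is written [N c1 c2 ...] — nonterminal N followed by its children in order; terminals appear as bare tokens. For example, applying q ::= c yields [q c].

[e [e [e [e [t [f [p [q id]]]]] * [t [f [p [q id]]]]] * [t [f [p [q id] - [p [q id]]]]]] * [t [t [f [p [q c]]]] ^ [f [p [q id]] & [f [p [q id]]]]]]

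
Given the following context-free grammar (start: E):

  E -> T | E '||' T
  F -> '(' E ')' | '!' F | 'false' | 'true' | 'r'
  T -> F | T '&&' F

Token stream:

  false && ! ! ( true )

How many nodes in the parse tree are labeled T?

3

[E [T [T [F false]] && [F ! [F ! [F ( [E [T [F true]]] )]]]]]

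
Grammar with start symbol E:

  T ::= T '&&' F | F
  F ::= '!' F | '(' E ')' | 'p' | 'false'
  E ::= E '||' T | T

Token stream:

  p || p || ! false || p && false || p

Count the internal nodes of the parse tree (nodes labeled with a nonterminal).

18

[E [E [E [E [E [T [F p]]] || [T [F p]]] || [T [F ! [F false]]]] || [T [T [F p]] && [F false]]] || [T [F p]]]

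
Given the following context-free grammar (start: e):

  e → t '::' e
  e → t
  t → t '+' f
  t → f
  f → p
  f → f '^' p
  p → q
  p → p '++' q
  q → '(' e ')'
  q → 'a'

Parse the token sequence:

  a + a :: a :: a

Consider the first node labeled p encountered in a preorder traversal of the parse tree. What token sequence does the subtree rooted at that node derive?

[e [t [t [f [p [q a]]]] + [f [p [q a]]]] :: [e [t [f [p [q a]]]] :: [e [t [f [p [q a]]]]]]]

a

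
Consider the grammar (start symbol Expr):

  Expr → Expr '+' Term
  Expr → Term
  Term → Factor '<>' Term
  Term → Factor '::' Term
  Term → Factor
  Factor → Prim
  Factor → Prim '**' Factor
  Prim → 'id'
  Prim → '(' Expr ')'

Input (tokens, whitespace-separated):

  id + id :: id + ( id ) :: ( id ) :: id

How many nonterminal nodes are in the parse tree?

29

[Expr [Expr [Expr [Term [Factor [Prim id]]]] + [Term [Factor [Prim id]] :: [Term [Factor [Prim id]]]]] + [Term [Factor [Prim ( [Expr [Term [Factor [Prim id]]]] )]] :: [Term [Factor [Prim ( [Expr [Term [Factor [Prim id]]]] )]] :: [Term [Factor [Prim id]]]]]]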